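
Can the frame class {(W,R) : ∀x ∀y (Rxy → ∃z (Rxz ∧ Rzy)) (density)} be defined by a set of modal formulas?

This is a Sahlqvist condition; the C4 axiom □□q → □q defines it.
Suppose □□q→□q is valid. Take Rxy and set V(q)={w : xR²w}. Then □□q at x, so □q at x, so q at y, i.e. ∃z(Rxz∧Rzy).

Yes, by □□q → □q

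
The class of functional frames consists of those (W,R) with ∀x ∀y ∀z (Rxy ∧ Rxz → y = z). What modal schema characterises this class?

◇s → □s

This is partial functionality; the standard corresponding axiom is CD: ◇s → □s.
Suppose ◇s→□s is valid. Take Rxy, Rxz and set V(s)={y}. Then ◇s at x, so □s at x, so s at z, i.e. z=y.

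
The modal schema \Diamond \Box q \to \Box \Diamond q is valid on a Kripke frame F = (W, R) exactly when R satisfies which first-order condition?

This is the .2 axiom.
Its frame correspondent is convergence — \forall x \forall y \forall z (Rxy \wedge Rxz \to \exists w (Ryw \wedge Rzw)).

convergence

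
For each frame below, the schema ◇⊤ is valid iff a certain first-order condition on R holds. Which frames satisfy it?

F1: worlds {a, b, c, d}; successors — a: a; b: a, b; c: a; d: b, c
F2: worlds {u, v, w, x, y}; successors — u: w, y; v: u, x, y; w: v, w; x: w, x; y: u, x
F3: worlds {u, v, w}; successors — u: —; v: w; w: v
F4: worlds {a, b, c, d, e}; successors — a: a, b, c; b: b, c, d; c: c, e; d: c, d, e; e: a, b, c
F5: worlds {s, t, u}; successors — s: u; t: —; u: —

This is the axiom for seriality; its first-order frame correspondent is ∀x ∃y Rxy.
F1: ✓.
F2: ✓.
F3: fails — world u has no successor.
F4: ✓.
F5: fails — world t has no successor.
Valid on: F1, F2, F4.

F1, F2, F4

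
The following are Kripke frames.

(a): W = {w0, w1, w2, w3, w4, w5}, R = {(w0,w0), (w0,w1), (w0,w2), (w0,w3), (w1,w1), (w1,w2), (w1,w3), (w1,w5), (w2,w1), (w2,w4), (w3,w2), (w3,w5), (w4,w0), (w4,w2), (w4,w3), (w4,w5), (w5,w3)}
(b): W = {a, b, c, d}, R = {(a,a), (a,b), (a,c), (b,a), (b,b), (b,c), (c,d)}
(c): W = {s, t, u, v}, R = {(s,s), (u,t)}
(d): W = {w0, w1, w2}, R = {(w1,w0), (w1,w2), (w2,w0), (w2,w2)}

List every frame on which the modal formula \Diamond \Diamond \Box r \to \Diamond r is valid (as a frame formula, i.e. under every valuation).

(c)

Frame correspondent (Sahlqvist): \forall x \forall y (x R^2 y \to \exists w (yRw \wedge xRw)) — i.e. a generalized confluence (Geach) condition.
(a): fails — w2R²w3 but no w with w3Rw and w2Rw.
(b): fails — aR²c but no w with cRw and aRw.
(c): holds.
(d): fails — w1R²w0 but no w with w0Rw and w1Rw.
Valid on: (c).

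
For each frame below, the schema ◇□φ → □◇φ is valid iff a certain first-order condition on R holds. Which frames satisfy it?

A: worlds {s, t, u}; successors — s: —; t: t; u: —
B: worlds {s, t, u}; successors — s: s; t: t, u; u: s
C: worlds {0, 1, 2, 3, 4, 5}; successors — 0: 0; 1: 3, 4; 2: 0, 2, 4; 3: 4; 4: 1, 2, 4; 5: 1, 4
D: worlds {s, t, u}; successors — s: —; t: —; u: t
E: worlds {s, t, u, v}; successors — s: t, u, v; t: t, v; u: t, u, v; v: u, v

A, E

This is the axiom for convergence; its first-order frame correspondent is ∀x ∀y ∀z (Rxy ∧ Rxz → ∃w (Ryw ∧ Rzw)).
A: satisfies the condition.
B: fails — Rtt and Rtu but t and u have no common successor.
C: fails — R20 and R24 but 0 and 4 have no common successor.
D: fails — Rut and Rut but t and t have no common successor.
E: satisfies the condition.
Valid on: A, E.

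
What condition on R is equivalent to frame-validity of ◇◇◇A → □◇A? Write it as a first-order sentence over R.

This is a Sahlqvist (Geach-type) schema ◇^3□^0A → □^1◇^1A.
Minimal-valuation argument: fix x; take any y with xR^3y and any z with xR^1z. Set V(A) to the set of worlds R-reachable from y in exactly 0 steps. Then □^0A holds at y, so the antecedent holds at x; validity forces ◇^1A at z, giving a w with zR^1w and yR^0w.
First-order correspondent: ∀x ∀y ∀z ((xR³y ∧ xRz) → ∃w (y = w ∧ zRw)).

∀x ∀y ∀z ((xR³y ∧ xRz) → ∃w (y = w ∧ zRw))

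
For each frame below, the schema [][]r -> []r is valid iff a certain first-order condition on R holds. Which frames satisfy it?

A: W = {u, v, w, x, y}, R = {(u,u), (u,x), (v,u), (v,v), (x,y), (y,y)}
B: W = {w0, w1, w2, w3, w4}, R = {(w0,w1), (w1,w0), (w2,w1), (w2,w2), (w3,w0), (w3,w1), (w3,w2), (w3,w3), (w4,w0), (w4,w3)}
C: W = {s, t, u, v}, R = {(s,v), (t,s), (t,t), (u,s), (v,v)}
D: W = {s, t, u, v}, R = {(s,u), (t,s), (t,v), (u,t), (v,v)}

A

This is the axiom for density; its first-order frame correspondent is forall x forall y (Rxy -> exists z (Rxz & Rzy)).
A: satisfies the condition.
B: fails — Rw1w0 but no z with Rw1z and Rzw0.
C: fails — Rus but no z with Ruz and Rzs.
D: fails — Rut but no z with Ruz and Rzt.
Valid on: A.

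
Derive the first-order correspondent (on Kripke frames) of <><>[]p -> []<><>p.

forall x forall y forall z ((x R^2 y & xRz) -> exists w (yRw & z R^2 w))

This is a Sahlqvist (Geach-type) schema ◇^2□^1p → □^1◇^2p.
First-order correspondent: forall x forall y forall z ((x R^2 y & xRz) -> exists w (yRw & z R^2 w)).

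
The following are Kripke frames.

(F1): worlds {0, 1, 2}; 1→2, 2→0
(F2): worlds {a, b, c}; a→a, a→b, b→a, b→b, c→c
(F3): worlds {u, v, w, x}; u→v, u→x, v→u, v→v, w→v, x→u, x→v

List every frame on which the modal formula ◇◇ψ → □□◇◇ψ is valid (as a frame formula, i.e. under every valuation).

(F2)

Frame correspondent (Sahlqvist): ∀x ∀y ∀z ((xR²y ∧ xR²z) → ∃w (y = w ∧ zR²w)) — i.e. a generalized confluence (Geach) condition.
(F1): fails — 1R²0, 1R²0 but no w with 0=w and 0R²w.
(F2): satisfies the condition.
(F3): fails — vR²x, vR²u but no t with x=t and uR²t.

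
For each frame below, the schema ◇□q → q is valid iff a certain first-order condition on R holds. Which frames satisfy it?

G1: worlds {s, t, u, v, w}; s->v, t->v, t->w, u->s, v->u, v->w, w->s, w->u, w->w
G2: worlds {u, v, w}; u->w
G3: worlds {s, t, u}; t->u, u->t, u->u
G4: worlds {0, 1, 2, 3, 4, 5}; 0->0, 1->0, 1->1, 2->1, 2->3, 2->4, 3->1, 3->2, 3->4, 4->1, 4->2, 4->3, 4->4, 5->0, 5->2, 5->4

G3

Frame correspondent (Sahlqvist): ∀x ∀y (Rxy → Ryx) — i.e. symmetry.
G1: fails — Rtv but not Rvt.
G2: fails — Ruw but not Rwu.
G3: satisfies the condition.
G4: fails — R10 but not R01.
Valid on: G3.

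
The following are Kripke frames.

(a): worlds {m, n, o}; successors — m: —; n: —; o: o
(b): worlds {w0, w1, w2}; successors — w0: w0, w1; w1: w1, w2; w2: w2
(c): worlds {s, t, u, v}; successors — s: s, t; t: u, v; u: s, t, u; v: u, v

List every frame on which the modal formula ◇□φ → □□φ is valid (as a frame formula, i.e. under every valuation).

(a)

This is the axiom for a generalized confluence (Geach) condition; its first-order frame correspondent is ∀x ∀y ∀z ((xRy ∧ xR²z) → ∃w (yRw ∧ z = w)).
(a): holds.
(b): fails — w0Rw0, w0R²w2 but no w with w0Rw and w2=w.
(c): fails — sRs, sR²u but no w with sRw and u=w.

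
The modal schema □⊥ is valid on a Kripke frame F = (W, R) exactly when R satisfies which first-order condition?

□⊥ is valid iff no world has any successor (otherwise □⊥ fails at any world with one).

emptiness of R: ∀x ∀y ¬Rxy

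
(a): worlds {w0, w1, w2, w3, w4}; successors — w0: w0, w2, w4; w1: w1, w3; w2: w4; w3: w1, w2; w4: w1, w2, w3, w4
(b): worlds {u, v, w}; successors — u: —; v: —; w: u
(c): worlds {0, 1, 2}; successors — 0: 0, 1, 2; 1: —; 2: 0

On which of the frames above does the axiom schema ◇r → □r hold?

This is the axiom for partial functionality; its first-order frame correspondent is ∀x ∀y ∀z (Rxy ∧ Rxz → y = z).
(a): fails — w0 sees both w0 and w2.
(b): satisfies the condition.
(c): fails — 0 sees both 0 and 1.

(b)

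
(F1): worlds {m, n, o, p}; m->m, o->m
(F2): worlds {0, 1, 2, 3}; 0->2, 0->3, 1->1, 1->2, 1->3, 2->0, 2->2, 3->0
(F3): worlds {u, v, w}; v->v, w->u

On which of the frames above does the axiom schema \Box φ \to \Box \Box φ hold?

Frame correspondent (Sahlqvist): \forall x \forall y \forall z (Rxy \wedge Ryz \to Rxz) — i.e. transitivity.
(F1): holds.
(F2): fails — R02 and R20 but not R00.
(F3): holds.
Valid on: (F1), (F3).

(F1), (F3)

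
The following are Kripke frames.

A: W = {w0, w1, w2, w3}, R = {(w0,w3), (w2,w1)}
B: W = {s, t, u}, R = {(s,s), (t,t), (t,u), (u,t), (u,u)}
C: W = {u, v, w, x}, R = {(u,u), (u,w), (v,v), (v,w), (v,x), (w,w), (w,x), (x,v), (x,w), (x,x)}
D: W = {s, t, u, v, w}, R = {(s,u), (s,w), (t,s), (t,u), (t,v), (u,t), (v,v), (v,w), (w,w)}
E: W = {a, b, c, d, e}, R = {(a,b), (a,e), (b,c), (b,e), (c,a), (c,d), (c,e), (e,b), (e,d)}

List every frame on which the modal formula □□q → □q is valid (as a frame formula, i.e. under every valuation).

B, C

The schema corresponds to density: ∀x ∀y (Rxy → ∃z (Rxz ∧ Rzy)).
A: fails — Rw0w3 but no z with Rw0z and Rzw3.
B: condition met.
C: condition met.
D: fails — Rut but no z with Ruz and Rzt.
E: fails — Rbc but no z with Rbz and Rzc.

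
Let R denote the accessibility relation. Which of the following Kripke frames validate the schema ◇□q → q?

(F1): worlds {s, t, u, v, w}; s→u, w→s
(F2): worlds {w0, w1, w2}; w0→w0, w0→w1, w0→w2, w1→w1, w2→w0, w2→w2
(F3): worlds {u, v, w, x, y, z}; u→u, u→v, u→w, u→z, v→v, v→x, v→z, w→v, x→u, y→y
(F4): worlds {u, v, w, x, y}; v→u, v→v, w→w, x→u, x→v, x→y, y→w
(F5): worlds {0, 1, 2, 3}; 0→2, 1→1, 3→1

none

Frame correspondent (Sahlqvist): ∀x ∀y (Rxy → Ryx) — i.e. symmetry.
(F1): fails — Rsu but not Rus.
(F2): fails — Rw0w1 but not Rw1w0.
(F3): fails — Ruv but not Rvu.
(F4): fails — Rvu but not Ruv.
(F5): fails — R31 but not R13.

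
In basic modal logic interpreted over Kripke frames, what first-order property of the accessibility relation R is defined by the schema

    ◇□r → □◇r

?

Suppose ◇□r→□◇r is valid. Take Rxy, Rxz and set V(r)={w : Ryw}. Then □r at y so ◇□r at x, so □◇r at x, so ◇r at z, giving w with Rzw and Ryw.

convergence: ∀x ∀y ∀z (Rxy ∧ Rxz → ∃w (Ryw ∧ Rzw))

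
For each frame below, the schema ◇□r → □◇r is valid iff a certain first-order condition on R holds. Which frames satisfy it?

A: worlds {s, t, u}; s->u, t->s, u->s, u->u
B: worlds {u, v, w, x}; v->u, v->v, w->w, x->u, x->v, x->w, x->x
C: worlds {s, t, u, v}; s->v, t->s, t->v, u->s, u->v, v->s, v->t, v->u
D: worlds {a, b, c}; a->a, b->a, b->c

This is the axiom for convergence; its first-order frame correspondent is ∀x ∀y ∀z (Rxy ∧ Rxz → ∃w (Ryw ∧ Rzw)).
A: ✓.
B: fails — Rvv and Rvu but v and u have no common successor.
C: fails — Rtv and Rts but v and s have no common successor.
D: fails — Rba and Rbc but a and c have no common successor.

A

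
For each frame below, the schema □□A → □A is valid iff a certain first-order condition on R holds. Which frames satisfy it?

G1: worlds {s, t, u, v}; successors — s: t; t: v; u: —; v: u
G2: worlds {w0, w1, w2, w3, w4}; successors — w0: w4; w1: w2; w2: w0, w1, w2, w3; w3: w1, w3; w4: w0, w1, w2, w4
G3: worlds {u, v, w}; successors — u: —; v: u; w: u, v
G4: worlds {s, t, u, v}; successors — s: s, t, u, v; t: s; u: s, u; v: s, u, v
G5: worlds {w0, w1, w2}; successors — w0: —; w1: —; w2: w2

This is the axiom for density; its first-order frame correspondent is ∀x ∀y (Rxy → ∃z (Rxz ∧ Rzy)).
G1: fails — Rvu but no z with Rvz and Rzu.
G2: holds.
G3: fails — Rvu but no z with Rvz and Rzu.
G4: holds.
G5: holds.

G2, G4, G5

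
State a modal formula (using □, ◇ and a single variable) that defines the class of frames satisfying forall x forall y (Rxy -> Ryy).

□(□s → s)

A defining formula is □(□s → s) (the T□ axiom).
Suppose □(□s→s) is valid. Take Rxy and set V(s)={w : Ryw}. Then at y, □s holds; since □(□s→s) at x, □s→s at y, so s at y, i.e. Ryy.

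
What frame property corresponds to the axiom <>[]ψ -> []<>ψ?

This is the .2 axiom.
Its frame correspondent is convergence — forall x forall y forall z (Rxy & Rxz -> exists w (Ryw & Rzw)).

Convergence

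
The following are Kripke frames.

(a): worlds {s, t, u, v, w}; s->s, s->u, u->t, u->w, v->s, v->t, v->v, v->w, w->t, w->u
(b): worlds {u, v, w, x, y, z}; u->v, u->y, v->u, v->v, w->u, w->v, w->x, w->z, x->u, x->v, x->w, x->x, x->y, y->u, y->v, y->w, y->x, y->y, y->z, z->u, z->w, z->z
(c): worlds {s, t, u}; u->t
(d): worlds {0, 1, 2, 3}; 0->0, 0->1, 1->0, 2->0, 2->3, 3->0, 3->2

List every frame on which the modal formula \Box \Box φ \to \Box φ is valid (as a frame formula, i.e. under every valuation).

Frame correspondent (Sahlqvist): \forall x \forall y (Rxy \to \exists z (Rxz \wedge Rzy)) — i.e. density.
(a): fails — Ruw but no z with Ruz and Rzw.
(b): condition met.
(c): fails — Rut but no z with Ruz and Rzt.
(d): fails — R32 but no z with R3z and Rz2.
Valid on: (b).

(b)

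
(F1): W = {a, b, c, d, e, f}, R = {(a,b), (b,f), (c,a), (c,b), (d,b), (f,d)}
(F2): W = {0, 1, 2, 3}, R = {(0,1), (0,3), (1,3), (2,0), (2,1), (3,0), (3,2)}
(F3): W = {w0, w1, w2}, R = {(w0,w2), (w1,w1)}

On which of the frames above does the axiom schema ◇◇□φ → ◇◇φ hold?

(F3)

Frame correspondent (Sahlqvist): ∀x ∀y (xR²y → ∃w (yRw ∧ xR²w)) — i.e. a generalized confluence (Geach) condition.
(F1): fails — aR²f but no w with fRw and aR²w.
(F2): fails — 1R²0 but no w with 0Rw and 1R²w.
(F3): condition met.
Valid on: (F3).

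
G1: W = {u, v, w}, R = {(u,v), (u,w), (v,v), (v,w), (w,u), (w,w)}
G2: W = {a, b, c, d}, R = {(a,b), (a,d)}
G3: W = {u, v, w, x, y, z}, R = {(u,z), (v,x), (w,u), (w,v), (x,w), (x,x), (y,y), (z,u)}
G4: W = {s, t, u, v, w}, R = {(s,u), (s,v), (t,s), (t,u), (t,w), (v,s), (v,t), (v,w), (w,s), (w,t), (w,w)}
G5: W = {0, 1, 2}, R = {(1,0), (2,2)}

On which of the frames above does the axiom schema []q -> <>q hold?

G1, G3

This is the axiom for seriality; its first-order frame correspondent is forall x exists y Rxy.
G1: ✓.
G2: fails — world b has no successor.
G3: ✓.
G4: fails — world u has no successor.
G5: fails — world 0 has no successor.
Valid on: G1, G3.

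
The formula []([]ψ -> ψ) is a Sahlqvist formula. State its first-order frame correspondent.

Suppose □(□ψ→ψ) is valid. Take Rxy and set V(ψ)={w : Ryw}. Then at y, □ψ holds; since □(□ψ→ψ) at x, □ψ→ψ at y, so ψ at y, i.e. Ryy.

shift-reflexivity: forall x forall y (Rxy -> Ryy)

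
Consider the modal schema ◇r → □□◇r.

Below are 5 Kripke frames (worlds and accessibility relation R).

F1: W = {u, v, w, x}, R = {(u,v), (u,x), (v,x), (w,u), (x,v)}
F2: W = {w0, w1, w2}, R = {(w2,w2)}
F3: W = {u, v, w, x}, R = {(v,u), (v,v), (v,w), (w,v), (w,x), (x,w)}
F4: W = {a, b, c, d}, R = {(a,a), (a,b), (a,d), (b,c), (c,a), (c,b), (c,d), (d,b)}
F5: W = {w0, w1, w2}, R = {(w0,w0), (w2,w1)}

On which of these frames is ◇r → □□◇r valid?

Frame correspondent (Sahlqvist): ∀x ∀y ∀z ((xRy ∧ xR²z) → ∃w (y = w ∧ zRw)) — i.e. a generalized confluence (Geach) condition.
F1: fails — uRv, uR²v but no t with v=t and vRt.
F2: satisfies the condition.
F3: fails — vRu, vR²u but no t with u=t and uRt.
F4: fails — aRa, aR²b but no w with a=w and bRw.
F5: satisfies the condition.

F2, F5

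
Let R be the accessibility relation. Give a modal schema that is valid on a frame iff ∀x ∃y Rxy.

□s → ◇s

This is seriality; the standard corresponding axiom is D: □s → ◇s.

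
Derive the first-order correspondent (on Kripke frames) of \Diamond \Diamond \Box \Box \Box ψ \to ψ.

\forall x \forall y (x R^2 y \to \exists w (y R^3 w \wedge x = w))

This is a Sahlqvist (Geach-type) schema ◇^2□^3ψ → □^0◇^0ψ.
First-order correspondent: \forall x \forall y (x R^2 y \to \exists w (y R^3 w \wedge x = w)).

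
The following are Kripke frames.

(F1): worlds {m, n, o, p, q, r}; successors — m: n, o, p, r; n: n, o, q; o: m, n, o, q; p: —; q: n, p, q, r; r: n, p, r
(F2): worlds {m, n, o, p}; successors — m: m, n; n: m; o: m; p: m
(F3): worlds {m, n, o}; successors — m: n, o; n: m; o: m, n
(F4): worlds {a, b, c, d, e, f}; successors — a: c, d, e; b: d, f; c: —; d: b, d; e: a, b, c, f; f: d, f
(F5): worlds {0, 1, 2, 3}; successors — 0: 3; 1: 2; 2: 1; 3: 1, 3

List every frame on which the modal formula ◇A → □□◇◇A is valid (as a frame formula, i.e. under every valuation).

(F2)

This is the axiom for a generalized confluence (Geach) condition; its first-order frame correspondent is ∀x ∀y ∀z ((xRy ∧ xR²z) → ∃w (y = w ∧ zR²w)).
(F1): fails — mRn, mR²p but no w with n=w and pR²w.
(F2): satisfies the condition.
(F3): fails — mRo, mR²m but no w with o=w and mR²w.
(F4): fails — aRc, aR²b but no w with c=w and bR²w.
(F5): fails — 0R3, 0R²1 but no w with 3=w and 1R²w.
Valid on: (F2).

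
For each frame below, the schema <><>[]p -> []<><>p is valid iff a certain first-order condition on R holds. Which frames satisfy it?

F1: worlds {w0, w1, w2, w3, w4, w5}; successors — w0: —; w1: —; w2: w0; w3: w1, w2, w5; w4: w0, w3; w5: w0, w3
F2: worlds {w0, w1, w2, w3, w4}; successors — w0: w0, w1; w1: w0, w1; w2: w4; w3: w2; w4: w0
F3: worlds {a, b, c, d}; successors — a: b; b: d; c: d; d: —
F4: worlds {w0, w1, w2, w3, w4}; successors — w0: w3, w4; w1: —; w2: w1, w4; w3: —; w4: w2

Frame correspondent (Sahlqvist): forall x forall y forall z ((x R^2 y & xRz) -> exists w (yRw & z R^2 w)) — i.e. a generalized confluence (Geach) condition.
F1: fails — w3R²w0, w3Rw1 but no w with w0Rw and w1R²w.
F2: holds.
F3: fails — aR²d, aRb but no w with dRw and bR²w.
F4: fails — w0R²w2, w0Rw3 but no w with w2Rw and w3R²w.
Valid on: F2.

F2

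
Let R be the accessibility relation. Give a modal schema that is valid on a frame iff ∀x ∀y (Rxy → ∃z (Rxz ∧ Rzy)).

□□q → □q

The condition is density. The C4 schema □□q → □q defines it.
Suppose □□q→□q is valid. Take Rxy and set V(q)={w : xR²w}. Then □□q at x, so □q at x, so q at y, i.e. ∃z(Rxz∧Rzy).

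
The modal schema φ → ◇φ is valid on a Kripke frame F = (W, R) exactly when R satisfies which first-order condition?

Replacing φ by ¬φ and contraposing gives the equivalent schema □φ → φ.
Suppose □φ→φ is valid. At any x set V(φ)={w : Rxw}. Then □φ holds at x, so φ holds at x, i.e. Rxx.

reflexivity: ∀x Rxx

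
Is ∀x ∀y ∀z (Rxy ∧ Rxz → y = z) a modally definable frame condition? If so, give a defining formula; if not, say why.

Yes: it is partial functionality, defined by the CD schema ◇r → □r.
Suppose ◇r→□r is valid. Take Rxy, Rxz and set V(r)={y}. Then ◇r at x, so □r at x, so r at z, i.e. z=y.

Definable; ◇r → □r defines it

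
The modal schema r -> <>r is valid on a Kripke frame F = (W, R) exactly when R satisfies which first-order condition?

This is a form of the T axiom.
It corresponds to reflexivity: forall x Rxx.

Reflexivity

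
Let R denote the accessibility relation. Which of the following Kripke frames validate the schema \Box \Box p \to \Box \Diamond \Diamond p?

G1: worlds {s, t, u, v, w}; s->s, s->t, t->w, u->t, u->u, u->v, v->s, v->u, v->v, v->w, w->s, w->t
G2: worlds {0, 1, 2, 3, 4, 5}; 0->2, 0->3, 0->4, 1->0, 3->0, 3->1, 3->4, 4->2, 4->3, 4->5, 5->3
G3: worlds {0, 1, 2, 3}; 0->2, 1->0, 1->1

G1

Frame correspondent (Sahlqvist): \forall x \forall z (xRz \to \exists w (x R^2 w \wedge z R^2 w)) — i.e. a generalized confluence (Geach) condition.
G1: ✓.
G2: fails — 0R2 but no w with 0R²w and 2R²w.
G3: fails — 0R2 but no w with 0R²w and 2R²w.
Valid on: G1.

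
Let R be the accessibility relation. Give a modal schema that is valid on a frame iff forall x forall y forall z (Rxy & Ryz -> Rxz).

□ψ → □□ψ

The condition is transitivity. The 4 schema □ψ → □□ψ defines it.
Suppose □ψ→□□ψ is valid. Take Rxy, Ryz and set V(ψ)={w : Rxw}. Then □ψ at x, so □□ψ at x, so □ψ at y, so ψ at z, i.e. Rxz.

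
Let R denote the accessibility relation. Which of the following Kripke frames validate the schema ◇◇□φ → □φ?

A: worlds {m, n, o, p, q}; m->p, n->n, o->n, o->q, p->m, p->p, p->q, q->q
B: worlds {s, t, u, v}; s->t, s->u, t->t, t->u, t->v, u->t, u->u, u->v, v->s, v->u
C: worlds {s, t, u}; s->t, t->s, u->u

C

Frame correspondent (Sahlqvist): ∀x ∀y ∀z ((xR²y ∧ xRz) → ∃w (yRw ∧ z = w)) — i.e. a generalized confluence (Geach) condition.
A: fails — mR²q, mRp but no w with qRw and p=w.
B: fails — sR²v, sRt but no w with vRw and t=w.
C: ✓.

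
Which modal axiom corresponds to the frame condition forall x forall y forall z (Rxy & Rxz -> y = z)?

◇q → □q

The condition is partial functionality. The CD schema ◇q → □q defines it.
Suppose ◇q→□q is valid. Take Rxy, Rxz and set V(q)={y}. Then ◇q at x, so □q at x, so q at z, i.e. z=y.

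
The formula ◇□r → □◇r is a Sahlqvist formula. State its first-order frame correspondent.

Suppose ◇□r→□◇r is valid. Take Rxy, Rxz and set V(r)={w : Ryw}. Then □r at y so ◇□r at x, so □◇r at x, so ◇r at z, giving w with Rzw and Ryw.
Conversely, on a frame with convergence the schema holds at every world under every valuation.
Frame condition: ∀x ∀y ∀z (Rxy ∧ Rxz → ∃w (Ryw ∧ Rzw)).

convergence: ∀x ∀y ∀z (Rxy ∧ Rxz → ∃w (Ryw ∧ Rzw))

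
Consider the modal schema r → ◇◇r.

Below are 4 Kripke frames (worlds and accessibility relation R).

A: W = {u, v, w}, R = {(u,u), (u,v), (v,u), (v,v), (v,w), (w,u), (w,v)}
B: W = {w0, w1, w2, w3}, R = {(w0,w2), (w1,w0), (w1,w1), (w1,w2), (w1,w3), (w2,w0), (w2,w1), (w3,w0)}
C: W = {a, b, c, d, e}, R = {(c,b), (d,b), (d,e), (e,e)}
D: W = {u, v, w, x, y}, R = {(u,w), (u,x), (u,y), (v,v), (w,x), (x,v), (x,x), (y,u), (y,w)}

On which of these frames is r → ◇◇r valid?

A

Frame correspondent (Sahlqvist): ∀x ∃w (x = w ∧ xR²w) — i.e. a generalized confluence (Geach) condition.
A: condition met.
B: fails — at w3 but no w with w3=w and w3R²w.
C: fails — at a but no w with a=w and aR²w.
D: fails — at w but no t with w=t and wR²t.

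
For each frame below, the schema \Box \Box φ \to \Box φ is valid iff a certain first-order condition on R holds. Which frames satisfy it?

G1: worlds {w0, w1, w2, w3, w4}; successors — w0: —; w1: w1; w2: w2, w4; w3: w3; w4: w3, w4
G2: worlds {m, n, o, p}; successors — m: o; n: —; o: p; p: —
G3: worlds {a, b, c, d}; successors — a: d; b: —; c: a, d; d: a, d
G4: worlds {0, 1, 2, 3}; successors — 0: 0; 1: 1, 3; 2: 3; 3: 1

This is the axiom for density; its first-order frame correspondent is \forall x \forall y (Rxy \to \exists z (Rxz \wedge Rzy)).
G1: ✓.
G2: fails — Rop but no z with Roz and Rzp.
G3: ✓.
G4: fails — R23 but no z with R2z and Rz3.
Valid on: G1, G3.

G1, G3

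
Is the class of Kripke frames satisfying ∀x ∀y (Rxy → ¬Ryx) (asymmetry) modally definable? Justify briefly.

Any modally definable frame class is closed under surjective bounded morphisms.
The 3-cycle (worlds w0,w1,w2 with w0→w1→w2→w0) is asymmetric. Mapping every world to a single reflexive point • is a surjective bounded morphism, and the reflexive point is not asymmetric (R•• but asymmetry requires ¬R••).
Hence asymmetry is not modally definable.

No — not modally definable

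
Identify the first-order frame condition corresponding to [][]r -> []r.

density: forall x forall y (Rxy -> exists z (Rxz & Rzy))

This schema is the C4 axiom.
It corresponds to density: forall x forall y (Rxy -> exists z (Rxz & Rzy)).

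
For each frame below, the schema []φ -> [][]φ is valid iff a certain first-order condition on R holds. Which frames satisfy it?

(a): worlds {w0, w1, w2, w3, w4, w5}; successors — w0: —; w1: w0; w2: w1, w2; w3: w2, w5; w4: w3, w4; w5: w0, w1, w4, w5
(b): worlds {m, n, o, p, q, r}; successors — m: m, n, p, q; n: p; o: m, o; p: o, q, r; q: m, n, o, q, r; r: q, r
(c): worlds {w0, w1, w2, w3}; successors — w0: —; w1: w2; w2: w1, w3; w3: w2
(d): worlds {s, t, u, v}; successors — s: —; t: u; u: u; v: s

The schema corresponds to transitivity: forall x forall y forall z (Rxy & Ryz -> Rxz).
(a): fails — Rw3w5 and Rw5w1 but not Rw3w1.
(b): fails — Rom and Rmq but not Roq.
(c): fails — Rw1w2 and Rw2w1 but not Rw1w1.
(d): ✓.
Valid on: (d).

(d)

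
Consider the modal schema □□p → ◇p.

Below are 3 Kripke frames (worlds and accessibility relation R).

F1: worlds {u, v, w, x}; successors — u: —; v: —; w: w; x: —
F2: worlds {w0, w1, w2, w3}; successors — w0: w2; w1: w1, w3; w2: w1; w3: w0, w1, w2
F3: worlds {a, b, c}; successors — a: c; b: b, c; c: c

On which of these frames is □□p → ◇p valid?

The schema corresponds to a generalized confluence (Geach) condition: ∀x ∃w (xR²w ∧ xRw).
F1: fails — at u but no t with uR²t and uRt.
F2: fails — at w0 but no w with w0R²w and w0Rw.
F3: holds.
Valid on: F3.

F3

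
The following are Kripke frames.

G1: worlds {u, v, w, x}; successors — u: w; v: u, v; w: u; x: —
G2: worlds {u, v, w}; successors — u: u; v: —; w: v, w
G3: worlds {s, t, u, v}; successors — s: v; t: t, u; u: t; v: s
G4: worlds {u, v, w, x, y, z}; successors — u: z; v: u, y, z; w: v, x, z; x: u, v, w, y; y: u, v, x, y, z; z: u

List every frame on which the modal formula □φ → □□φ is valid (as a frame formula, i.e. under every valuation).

G2

Frame correspondent (Sahlqvist): ∀x ∀y ∀z (Rxy ∧ Ryz → Rxz) — i.e. transitivity.
G1: fails — Rvu and Ruw but not Rvw.
G2: ✓.
G3: fails — Rut and Rtu but not Ruu.
G4: fails — Rxw and Rwx but not Rxx.
Valid on: G2.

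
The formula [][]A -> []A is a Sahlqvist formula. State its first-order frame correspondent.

Suppose □□A→□A is valid. Take Rxy and set V(A)={w : xR²w}. Then □□A at x, so □A at x, so A at y, i.e. ∃z(Rxz∧Rzy).
Conversely, any frame satisfying forall x forall y (Rxy -> exists z (Rxz & Rzy)) validates the schema.
Frame condition: forall x forall y (Rxy -> exists z (Rxz & Rzy)).

density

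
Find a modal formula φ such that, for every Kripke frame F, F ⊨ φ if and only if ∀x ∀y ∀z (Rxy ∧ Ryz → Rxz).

A defining formula is □ψ → □□ψ (the 4 axiom).
Suppose □ψ→□□ψ is valid. Take Rxy, Ryz and set V(ψ)={w : Rxw}. Then □ψ at x, so □□ψ at x, so □ψ at y, so ψ at z, i.e. Rxz.

□ψ → □□ψ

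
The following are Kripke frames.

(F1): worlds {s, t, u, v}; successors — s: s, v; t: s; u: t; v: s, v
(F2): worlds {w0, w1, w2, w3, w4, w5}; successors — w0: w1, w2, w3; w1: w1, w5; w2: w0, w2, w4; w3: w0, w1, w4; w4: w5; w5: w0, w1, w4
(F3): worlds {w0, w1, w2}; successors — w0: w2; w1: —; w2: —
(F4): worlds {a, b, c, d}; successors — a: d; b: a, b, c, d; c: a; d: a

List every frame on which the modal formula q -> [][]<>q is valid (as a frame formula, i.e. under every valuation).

(F3)

This is the axiom for a generalized confluence (Geach) condition; its first-order frame correspondent is forall x forall z (x R^2 z -> exists w (x = w & zRw)).
(F1): fails — tR²s but no w with t=w and sRw.
(F2): fails — w0R²w0 but no w with w0=w and w0Rw.
(F3): satisfies the condition.
(F4): fails — aR²a but no w with a=w and aRw.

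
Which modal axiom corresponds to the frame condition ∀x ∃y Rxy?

This is seriality; the standard corresponding axiom is D: □s → ◇s.
Suppose □s→◇s is valid. At any x set V(s)=W. Then □s at x, so ◇s at x, so x has a successor.

□s → ◇s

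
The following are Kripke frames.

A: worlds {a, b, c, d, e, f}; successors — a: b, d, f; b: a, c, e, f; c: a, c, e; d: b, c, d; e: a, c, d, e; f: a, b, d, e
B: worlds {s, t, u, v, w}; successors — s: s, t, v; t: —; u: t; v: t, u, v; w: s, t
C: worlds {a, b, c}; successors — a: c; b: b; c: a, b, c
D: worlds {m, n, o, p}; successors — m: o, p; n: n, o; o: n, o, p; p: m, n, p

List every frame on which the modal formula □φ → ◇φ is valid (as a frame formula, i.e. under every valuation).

The schema corresponds to seriality: ∀x ∃y Rxy.
A: satisfies the condition.
B: fails — world t has no successor.
C: satisfies the condition.
D: satisfies the condition.

A, C, D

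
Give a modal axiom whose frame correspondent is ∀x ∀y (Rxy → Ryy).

□(□s → s)

This is shift-reflexivity; the standard corresponding axiom is T□: □(□s → s).
Suppose □(□s→s) is valid. Take Rxy and set V(s)={w : Ryw}. Then at y, □s holds; since □(□s→s) at x, □s→s at y, so s at y, i.e. Ryy.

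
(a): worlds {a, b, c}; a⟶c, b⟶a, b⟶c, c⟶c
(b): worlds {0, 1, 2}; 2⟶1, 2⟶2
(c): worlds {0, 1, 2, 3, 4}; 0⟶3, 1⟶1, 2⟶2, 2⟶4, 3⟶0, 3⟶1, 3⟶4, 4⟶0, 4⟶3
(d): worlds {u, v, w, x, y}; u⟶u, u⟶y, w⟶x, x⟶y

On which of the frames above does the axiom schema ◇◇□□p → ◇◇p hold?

Frame correspondent (Sahlqvist): ∀x ∀y (xR²y → ∃w (yR²w ∧ xR²w)) — i.e. a generalized confluence (Geach) condition.
(a): ✓.
(b): fails — 2R²1 but no w with 1R²w and 2R²w.
(c): ✓.
(d): fails — uR²y but no t with yR²t and uR²t.

(a), (c)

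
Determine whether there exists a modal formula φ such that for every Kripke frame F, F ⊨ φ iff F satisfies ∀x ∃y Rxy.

Yes: it is seriality, defined by the D schema □r → ◇r.
Suppose □r→◇r is valid. At any x set V(r)=W. Then □r at x, so ◇r at x, so x has a successor.

Yes — defined by □r → ◇r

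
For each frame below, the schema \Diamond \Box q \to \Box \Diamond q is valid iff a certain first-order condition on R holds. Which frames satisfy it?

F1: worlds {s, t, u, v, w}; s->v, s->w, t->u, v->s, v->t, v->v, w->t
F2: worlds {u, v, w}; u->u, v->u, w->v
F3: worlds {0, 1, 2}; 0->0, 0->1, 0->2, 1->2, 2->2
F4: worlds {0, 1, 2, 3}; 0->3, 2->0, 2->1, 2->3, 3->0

This is the axiom for convergence; its first-order frame correspondent is \forall x \forall y \forall z (Rxy \wedge Rxz \to \exists w (Ryw \wedge Rzw)).
F1: fails — Rtu and Rtu but u and u have no common successor.
F2: holds.
F3: holds.
F4: fails — R23 and R20 but 3 and 0 have no common successor.
Valid on: F2, F3.

F2, F3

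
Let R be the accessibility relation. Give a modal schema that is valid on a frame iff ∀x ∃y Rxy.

The condition is seriality. The D schema □s → ◇s defines it.
Suppose □s→◇s is valid. At any x set V(s)=W. Then □s at x, so ◇s at x, so x has a successor.

□s → ◇s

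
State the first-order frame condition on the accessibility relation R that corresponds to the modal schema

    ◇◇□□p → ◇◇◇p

∀x ∀y (xR²y → ∃w (yR²w ∧ xR³w))

This is a Sahlqvist (Geach-type) schema ◇^2□^2p → □^0◇^3p.
Minimal-valuation argument: fix x; take any y with xR^2y and any z with xR^0z. Set V(p) to the set of worlds R-reachable from y in exactly 2 steps. Then □^2p holds at y, so the antecedent holds at x; validity forces ◇^3p at z, giving a w with zR^3w and yR^2w.
First-order correspondent: ∀x ∀y (xR²y → ∃w (yR²w ∧ xR³w)).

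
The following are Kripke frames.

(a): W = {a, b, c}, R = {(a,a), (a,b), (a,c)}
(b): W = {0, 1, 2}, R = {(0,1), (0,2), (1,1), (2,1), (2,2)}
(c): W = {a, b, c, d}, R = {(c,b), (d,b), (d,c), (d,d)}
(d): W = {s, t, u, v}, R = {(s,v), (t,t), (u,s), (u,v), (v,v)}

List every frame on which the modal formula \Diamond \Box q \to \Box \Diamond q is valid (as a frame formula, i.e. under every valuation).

The schema corresponds to convergence: \forall x \forall y \forall z (Rxy \wedge Rxz \to \exists w (Ryw \wedge Rzw)).
(a): fails — Raa and Rac but a and c have no common successor.
(b): satisfies the condition.
(c): fails — Rcb and Rcb but b and b have no common successor.
(d): satisfies the condition.

(b), (d)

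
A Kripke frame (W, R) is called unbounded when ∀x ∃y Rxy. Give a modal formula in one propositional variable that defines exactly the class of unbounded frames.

□p → ◇p

This is seriality; the standard corresponding axiom is D: □p → ◇p.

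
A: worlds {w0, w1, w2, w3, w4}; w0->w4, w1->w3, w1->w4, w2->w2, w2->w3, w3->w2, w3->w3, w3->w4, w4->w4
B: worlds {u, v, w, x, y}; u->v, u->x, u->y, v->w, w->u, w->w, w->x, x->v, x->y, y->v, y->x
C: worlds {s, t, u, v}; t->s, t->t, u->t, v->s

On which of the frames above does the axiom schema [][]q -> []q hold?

Frame correspondent (Sahlqvist): forall x forall y (Rxy -> exists z (Rxz & Rzy)) — i.e. density.
A: condition met.
B: fails — Ryx but no z with Ryz and Rzx.
C: fails — Rvs but no z with Rvz and Rzs.

A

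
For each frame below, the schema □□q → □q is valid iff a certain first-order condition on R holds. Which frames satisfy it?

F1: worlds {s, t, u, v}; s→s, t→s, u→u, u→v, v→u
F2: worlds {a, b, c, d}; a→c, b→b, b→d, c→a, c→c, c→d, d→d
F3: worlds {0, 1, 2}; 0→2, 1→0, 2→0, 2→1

Frame correspondent (Sahlqvist): ∀x ∀y (Rxy → ∃z (Rxz ∧ Rzy)) — i.e. density.
F1: satisfies the condition.
F2: satisfies the condition.
F3: fails — R10 but no z with R1z and Rz0.

F1, F2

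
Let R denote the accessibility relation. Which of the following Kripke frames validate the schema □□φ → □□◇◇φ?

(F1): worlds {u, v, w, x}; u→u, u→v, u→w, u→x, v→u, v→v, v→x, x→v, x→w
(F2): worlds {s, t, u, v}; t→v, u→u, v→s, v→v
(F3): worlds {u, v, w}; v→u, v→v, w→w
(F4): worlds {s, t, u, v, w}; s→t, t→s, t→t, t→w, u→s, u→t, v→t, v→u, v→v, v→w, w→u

This is the axiom for a generalized confluence (Geach) condition; its first-order frame correspondent is ∀x ∀z (xR²z → ∃w (xR²w ∧ zR²w)).
(F1): fails — uR²w but no t with uR²t and wR²t.
(F2): fails — tR²s but no w with tR²w and sR²w.
(F3): fails — vR²u but no t with vR²t and uR²t.
(F4): satisfies the condition.
Valid on: (F4).

(F4)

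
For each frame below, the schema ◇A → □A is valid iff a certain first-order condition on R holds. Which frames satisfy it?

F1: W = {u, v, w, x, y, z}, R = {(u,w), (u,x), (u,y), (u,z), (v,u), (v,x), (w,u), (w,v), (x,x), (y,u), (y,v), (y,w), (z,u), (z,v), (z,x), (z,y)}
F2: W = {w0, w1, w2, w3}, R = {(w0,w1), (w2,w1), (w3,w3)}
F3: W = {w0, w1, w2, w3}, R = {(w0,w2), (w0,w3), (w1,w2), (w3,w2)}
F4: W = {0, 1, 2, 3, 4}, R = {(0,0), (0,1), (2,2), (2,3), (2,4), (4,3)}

F2

Frame correspondent (Sahlqvist): ∀x ∀y ∀z (Rxy ∧ Rxz → y = z) — i.e. partial functionality.
F1: fails — u sees both w and x.
F2: satisfies the condition.
F3: fails — w0 sees both w2 and w3.
F4: fails — 0 sees both 0 and 1.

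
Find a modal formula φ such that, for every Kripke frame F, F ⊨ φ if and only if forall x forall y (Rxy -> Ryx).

ψ → □◇ψ

A defining formula is ψ → □◇ψ (the B axiom).
Suppose ψ→□◇ψ is valid. Take Rxy and set V(ψ)={x}. Then ψ at x, so □◇ψ at x, so ◇ψ at y, so some z with Ryz has ψ; z=x, i.e. Ryx.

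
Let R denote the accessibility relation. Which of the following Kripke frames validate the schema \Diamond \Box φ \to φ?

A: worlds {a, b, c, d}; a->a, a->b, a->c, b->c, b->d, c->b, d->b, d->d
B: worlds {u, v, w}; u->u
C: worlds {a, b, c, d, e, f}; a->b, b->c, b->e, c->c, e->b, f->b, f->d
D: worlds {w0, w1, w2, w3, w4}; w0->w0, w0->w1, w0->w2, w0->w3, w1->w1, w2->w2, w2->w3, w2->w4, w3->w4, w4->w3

B

This is the axiom for symmetry; its first-order frame correspondent is \forall x \forall y (Rxy \to Ryx).
A: fails — Rab but not Rba.
B: holds.
C: fails — Rbc but not Rcb.
D: fails — Rw2w4 but not Rw4w2.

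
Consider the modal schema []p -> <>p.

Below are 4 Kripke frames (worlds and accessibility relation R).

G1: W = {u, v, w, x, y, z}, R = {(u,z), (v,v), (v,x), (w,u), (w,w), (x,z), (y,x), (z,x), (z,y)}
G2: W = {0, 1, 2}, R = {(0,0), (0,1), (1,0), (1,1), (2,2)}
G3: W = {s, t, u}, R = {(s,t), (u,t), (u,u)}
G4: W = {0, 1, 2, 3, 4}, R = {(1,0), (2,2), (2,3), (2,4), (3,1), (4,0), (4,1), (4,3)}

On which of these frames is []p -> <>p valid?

G1, G2

Frame correspondent (Sahlqvist): forall x exists y Rxy — i.e. seriality.
G1: condition met.
G2: condition met.
G3: fails — world t has no successor.
G4: fails — world 0 has no successor.
Valid on: G1, G2.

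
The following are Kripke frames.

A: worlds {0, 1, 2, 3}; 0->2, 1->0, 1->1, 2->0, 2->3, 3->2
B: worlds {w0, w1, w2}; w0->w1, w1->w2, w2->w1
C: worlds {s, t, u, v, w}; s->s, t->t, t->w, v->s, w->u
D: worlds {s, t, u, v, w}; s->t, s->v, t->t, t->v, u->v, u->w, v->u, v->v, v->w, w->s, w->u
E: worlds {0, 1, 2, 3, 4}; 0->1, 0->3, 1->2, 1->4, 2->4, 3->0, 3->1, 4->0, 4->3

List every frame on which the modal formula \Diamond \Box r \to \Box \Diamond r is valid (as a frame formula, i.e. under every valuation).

Frame correspondent (Sahlqvist): \forall x \forall y \forall z (Rxy \wedge Rxz \to \exists w (Ryw \wedge Rzw)) — i.e. convergence.
A: fails — R10 and R11 but 0 and 1 have no common successor.
B: holds.
C: fails — Rtw and Rtt but w and t have no common successor.
D: fails — Rvw and Rvu but w and u have no common successor.
E: fails — R01 and R03 but 1 and 3 have no common successor.
Valid on: B.

B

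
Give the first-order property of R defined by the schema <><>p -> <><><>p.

forall x forall y (x R^2 y -> exists w (y = w & x R^3 w))

This is a Sahlqvist (Geach-type) schema ◇^2□^0p → □^0◇^3p.
Minimal-valuation argument: fix x; take any y with xR^2y and any z with xR^0z. Set V(p) to the set of worlds R-reachable from y in exactly 0 steps. Then □^0p holds at y, so the antecedent holds at x; validity forces ◇^3p at z, giving a w with zR^3w and yR^0w.
First-order correspondent: forall x forall y (x R^2 y -> exists w (y = w & x R^3 w)).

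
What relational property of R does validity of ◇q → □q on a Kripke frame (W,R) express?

partial functionality

Suppose ◇q→□q is valid. Take Rxy, Rxz and set V(q)={y}. Then ◇q at x, so □q at x, so q at z, i.e. z=y.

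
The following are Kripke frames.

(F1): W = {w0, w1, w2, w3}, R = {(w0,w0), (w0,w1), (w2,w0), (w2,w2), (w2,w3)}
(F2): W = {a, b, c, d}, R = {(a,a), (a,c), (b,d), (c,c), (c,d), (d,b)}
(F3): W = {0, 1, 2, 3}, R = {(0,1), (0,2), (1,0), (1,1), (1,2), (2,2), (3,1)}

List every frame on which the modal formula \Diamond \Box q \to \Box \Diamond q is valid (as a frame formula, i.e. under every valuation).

(F3)

Frame correspondent (Sahlqvist): \forall x \forall y \forall z (Rxy \wedge Rxz \to \exists w (Ryw \wedge Rzw)) — i.e. convergence.
(F1): fails — Rw0w1 and Rw0w1 but w1 and w1 have no common successor.
(F2): fails — Rcc and Rcd but c and d have no common successor.
(F3): condition met.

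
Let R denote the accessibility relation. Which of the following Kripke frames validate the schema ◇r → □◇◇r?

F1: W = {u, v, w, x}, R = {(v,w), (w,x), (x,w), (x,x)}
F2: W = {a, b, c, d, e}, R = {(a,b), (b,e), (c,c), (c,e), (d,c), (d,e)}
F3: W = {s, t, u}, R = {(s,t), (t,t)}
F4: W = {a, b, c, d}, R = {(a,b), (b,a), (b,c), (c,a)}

F1, F3

This is the axiom for a generalized confluence (Geach) condition; its first-order frame correspondent is ∀x ∀y ∀z ((xRy ∧ xRz) → ∃w (y = w ∧ zR²w)).
F1: condition met.
F2: fails — aRb, aRb but no w with b=w and bR²w.
F3: condition met.
F4: fails — bRa, bRc but no w with a=w and cR²w.
Valid on: F1, F3.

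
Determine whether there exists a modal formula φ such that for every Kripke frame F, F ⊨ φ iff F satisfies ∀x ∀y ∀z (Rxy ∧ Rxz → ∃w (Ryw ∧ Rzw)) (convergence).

The condition is convergence. A defining modal formula is ◇□q → □◇q.
Suppose ◇□q→□◇q is valid. Take Rxy, Rxz and set V(q)={w : Ryw}. Then □q at y so ◇□q at x, so □◇q at x, so ◇q at z, giving w with Rzw and Ryw.

Yes — defined by ◇□q → □◇q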